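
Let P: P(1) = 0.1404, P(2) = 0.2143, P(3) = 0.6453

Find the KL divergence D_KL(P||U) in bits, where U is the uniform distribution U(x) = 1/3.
0.3033 bits

U(i) = 1/3 for all i

D_KL(P||U) = Σ P(x) log₂(P(x) / (1/3))
           = Σ P(x) log₂(P(x)) + log₂(3)
           = log₂(3) - H(P)

H(P) = -Σ P(x) log₂(P(x)):
  -P(1)·log₂(P(1)) = -(0.1404)·log₂(0.1404) = 0.39767
  -P(2)·log₂(P(2)) = -(0.2143)·log₂(0.2143) = 0.47624
  -P(3)·log₂(P(3)) = -(0.6453)·log₂(0.6453) = 0.40780
H(P) = 0.39767 + 0.47624 + 0.40780 = 1.28171 bits

log₂(3) = 1.58496 bits

D_KL(P||U) = 1.58496 - 1.28171 = 0.30325 ≈ 0.3033 bits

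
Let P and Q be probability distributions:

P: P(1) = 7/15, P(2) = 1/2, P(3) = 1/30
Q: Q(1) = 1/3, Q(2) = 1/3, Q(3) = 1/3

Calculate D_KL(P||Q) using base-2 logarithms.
0.4083 bits

D_KL(P||Q) = Σ P(x) log₂(P(x)/Q(x))

Computing term by term:
  P(1)·log₂(P(1)/Q(1)) = (7/15)·log₂((7/15)/(1/3)) = 0.22653
  P(2)·log₂(P(2)/Q(2)) = (1/2)·log₂((1/2)/(1/3)) = 0.29248
  P(3)·log₂(P(3)/Q(3)) = (1/30)·log₂((1/30)/(1/3)) = -0.11073

D_KL(P||Q) = 0.22653 + 0.29248 - 0.11073 = 0.40828 ≈ 0.4083 bits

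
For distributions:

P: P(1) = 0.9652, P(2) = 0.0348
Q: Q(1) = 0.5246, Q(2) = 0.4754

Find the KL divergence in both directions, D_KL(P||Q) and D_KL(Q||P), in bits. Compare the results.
D_KL(P||Q) = 0.7177 bits, D_KL(Q||P) = 1.3318 bits. D_KL(Q||P) is larger than D_KL(P||Q) by 0.6141 bits; the two directions differ.

D_KL(P||Q) = Σ P(x) log₂(P(x)/Q(x))

Computing term by term:
  P(1)·log₂(P(1)/Q(1)) = 0.9652·log₂(0.9652/0.5246) = 0.84900
  P(2)·log₂(P(2)/Q(2)) = 0.0348·log₂(0.0348/0.4754) = -0.13126

D_KL(P||Q) = 0.84900 - 0.13126 = 0.71774 ≈ 0.7177 bits

D_KL(Q||P) = Σ Q(x) log₂(Q(x)/P(x))

Computing term by term:
  Q(1)·log₂(Q(1)/P(1)) = 0.5246·log₂(0.5246/0.9652) = -0.46144
  Q(2)·log₂(Q(2)/P(2)) = 0.4754·log₂(0.4754/0.0348) = 1.79320

D_KL(Q||P) = -0.46144 + 1.79320 = 1.33176 ≈ 1.3318 bits

These are NOT equal (difference: 0.6141 bits). KL divergence is asymmetric: D_KL(P||Q) ≠ D_KL(Q||P) in general.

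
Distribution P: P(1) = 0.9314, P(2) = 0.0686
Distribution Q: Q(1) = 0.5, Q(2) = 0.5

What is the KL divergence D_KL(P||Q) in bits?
0.6393 bits

D_KL(P||Q) = Σ P(x) log₂(P(x)/Q(x))

Computing term by term:
  P(1)·log₂(P(1)/Q(1)) = 0.9314·log₂(0.9314/0.5) = 0.83591
  P(2)·log₂(P(2)/Q(2)) = 0.0686·log₂(0.0686/0.5) = -0.19658

D_KL(P||Q) = 0.83591 - 0.19658 = 0.63933 ≈ 0.6393 bits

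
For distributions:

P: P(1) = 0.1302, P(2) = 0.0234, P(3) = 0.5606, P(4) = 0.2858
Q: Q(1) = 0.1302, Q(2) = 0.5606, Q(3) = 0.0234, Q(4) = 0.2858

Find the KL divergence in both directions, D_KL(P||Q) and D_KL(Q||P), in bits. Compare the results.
D_KL(P||Q) = 2.4617 bits, D_KL(Q||P) = 2.4617 bits. The two directions give exactly the same value for this pair.

D_KL(P||Q) = Σ P(x) log₂(P(x)/Q(x))

Computing term by term:
  P(1)·log₂(P(1)/Q(1)) = 0.1302·log₂(0.1302/0.1302) = 0.00000
  P(2)·log₂(P(2)/Q(2)) = 0.0234·log₂(0.0234/0.5606) = -0.10723
  P(3)·log₂(P(3)/Q(3)) = 0.5606·log₂(0.5606/0.0234) = 2.56889
  P(4)·log₂(P(4)/Q(4)) = 0.2858·log₂(0.2858/0.2858) = 0.00000

D_KL(P||Q) = 0.00000 - 0.10723 + 2.56889 + 0.00000 = 2.46166 ≈ 2.4617 bits

D_KL(Q||P) = Σ Q(x) log₂(Q(x)/P(x))

Computing term by term:
  Q(1)·log₂(Q(1)/P(1)) = 0.1302·log₂(0.1302/0.1302) = 0.00000
  Q(2)·log₂(Q(2)/P(2)) = 0.5606·log₂(0.5606/0.0234) = 2.56889
  Q(3)·log₂(Q(3)/P(3)) = 0.0234·log₂(0.0234/0.5606) = -0.10723
  Q(4)·log₂(Q(4)/P(4)) = 0.2858·log₂(0.2858/0.2858) = 0.00000

D_KL(Q||P) = 0.00000 + 2.56889 - 0.10723 + 0.00000 = 2.46166 ≈ 2.4617 bits

These ARE equal here. Q is P with outcomes relabeled (Q(2) = P(3), Q(3) = P(2)) by a relabeling that is its own inverse, so the two sums contain exactly the same terms in a different order. This is a special case — KL divergence is not symmetric in general: D_KL(P||Q) ≠ D_KL(Q||P) for most P, Q.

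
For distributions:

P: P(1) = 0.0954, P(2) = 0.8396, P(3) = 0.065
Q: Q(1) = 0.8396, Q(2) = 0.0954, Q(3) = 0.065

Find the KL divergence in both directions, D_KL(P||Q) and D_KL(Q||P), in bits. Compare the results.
D_KL(P||Q) = 2.3350 bits, D_KL(Q||P) = 2.3350 bits. The two directions give exactly the same value for this pair.

D_KL(P||Q) = Σ P(x) log₂(P(x)/Q(x))

Computing term by term:
  P(1)·log₂(P(1)/Q(1)) = 0.0954·log₂(0.0954/0.8396) = -0.29933
  P(2)·log₂(P(2)/Q(2)) = 0.8396·log₂(0.8396/0.0954) = 2.63436
  P(3)·log₂(P(3)/Q(3)) = 0.065·log₂(0.065/0.065) = 0.00000

D_KL(P||Q) = -0.29933 + 2.63436 + 0.00000 = 2.33503 ≈ 2.3350 bits

D_KL(Q||P) = Σ Q(x) log₂(Q(x)/P(x))

Computing term by term:
  Q(1)·log₂(Q(1)/P(1)) = 0.8396·log₂(0.8396/0.0954) = 2.63436
  Q(2)·log₂(Q(2)/P(2)) = 0.0954·log₂(0.0954/0.8396) = -0.29933
  Q(3)·log₂(Q(3)/P(3)) = 0.065·log₂(0.065/0.065) = 0.00000

D_KL(Q||P) = 2.63436 - 0.29933 + 0.00000 = 2.33503 ≈ 2.3350 bits

These ARE equal here. Q is P with outcomes relabeled (Q(1) = P(2), Q(2) = P(1)) by a relabeling that is its own inverse, so the two sums contain exactly the same terms in a different order. This is a special case — KL divergence is not symmetric in general: D_KL(P||Q) ≠ D_KL(Q||P) for most P, Q.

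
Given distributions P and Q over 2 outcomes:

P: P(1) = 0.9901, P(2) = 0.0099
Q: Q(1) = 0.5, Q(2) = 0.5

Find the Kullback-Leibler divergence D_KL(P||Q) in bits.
0.9199 bits

D_KL(P||Q) = Σ P(x) log₂(P(x)/Q(x))

Computing term by term:
  P(1)·log₂(P(1)/Q(1)) = 0.9901·log₂(0.9901/0.5) = 0.97589
  P(2)·log₂(P(2)/Q(2)) = 0.0099·log₂(0.0099/0.5) = -0.05602

D_KL(P||Q) = 0.97589 - 0.05602 = 0.91987 ≈ 0.9199 bits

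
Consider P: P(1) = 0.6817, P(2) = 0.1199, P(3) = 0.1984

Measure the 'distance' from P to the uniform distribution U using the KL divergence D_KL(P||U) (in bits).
0.3782 bits

U(i) = 1/3 for all i

D_KL(P||U) = Σ P(x) log₂(P(x) / (1/3))
           = Σ P(x) log₂(P(x)) + log₂(3)
           = log₂(3) - H(P)

H(P) = -Σ P(x) log₂(P(x)):
  -P(1)·log₂(P(1)) = -(0.6817)·log₂(0.6817) = 0.37684
  -P(2)·log₂(P(2)) = -(0.1199)·log₂(0.1199) = 0.36691
  -P(3)·log₂(P(3)) = -(0.1984)·log₂(0.1984) = 0.46297
H(P) = 0.37684 + 0.36691 + 0.46297 = 1.20672 bits

log₂(3) = 1.58496 bits

D_KL(P||U) = 1.58496 - 1.20672 = 0.37824 ≈ 0.3782 bits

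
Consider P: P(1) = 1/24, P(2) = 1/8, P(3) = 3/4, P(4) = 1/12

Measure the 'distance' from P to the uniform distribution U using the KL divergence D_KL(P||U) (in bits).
0.8239 bits

U(i) = 1/4 for all i

D_KL(P||U) = Σ P(x) log₂(P(x) / (1/4))
           = Σ P(x) log₂(P(x)) + log₂(4)
           = log₂(4) - H(P)

H(P) = -Σ P(x) log₂(P(x)):
  -P(1)·log₂(P(1)) = -(1/24)·log₂(1/24) = 0.19104
  -P(2)·log₂(P(2)) = -(1/8)·log₂(1/8) = 0.37500
  -P(3)·log₂(P(3)) = -(3/4)·log₂(3/4) = 0.31128
  -P(4)·log₂(P(4)) = -(1/12)·log₂(1/12) = 0.29875
H(P) = 0.19104 + 0.37500 + 0.31128 + 0.29875 = 1.17607 bits

log₂(4) = 2.00000 bits

D_KL(P||U) = 2.00000 - 1.17607 = 0.82393 ≈ 0.8239 bits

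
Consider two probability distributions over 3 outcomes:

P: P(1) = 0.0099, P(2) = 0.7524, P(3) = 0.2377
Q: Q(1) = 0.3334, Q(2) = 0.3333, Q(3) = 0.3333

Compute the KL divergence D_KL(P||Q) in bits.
0.7177 bits

D_KL(P||Q) = Σ P(x) log₂(P(x)/Q(x))

Computing term by term:
  P(1)·log₂(P(1)/Q(1)) = 0.0099·log₂(0.0099/0.3334) = -0.05023
  P(2)·log₂(P(2)/Q(2)) = 0.7524·log₂(0.7524/0.3333) = 0.88383
  P(3)·log₂(P(3)/Q(3)) = 0.2377·log₂(0.2377/0.3333) = -0.11592

D_KL(P||Q) = -0.05023 + 0.88383 - 0.11592 = 0.71768 ≈ 0.7177 bits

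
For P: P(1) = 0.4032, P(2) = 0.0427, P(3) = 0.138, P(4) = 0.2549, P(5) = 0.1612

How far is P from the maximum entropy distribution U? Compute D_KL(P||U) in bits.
0.2779 bits

U(i) = 1/5 for all i

D_KL(P||U) = Σ P(x) log₂(P(x) / (1/5))
           = Σ P(x) log₂(P(x)) + log₂(5)
           = log₂(5) - H(P)

H(P) = -Σ P(x) log₂(P(x)):
  -P(1)·log₂(P(1)) = -(0.4032)·log₂(0.4032) = 0.52837
  -P(2)·log₂(P(2)) = -(0.0427)·log₂(0.0427) = 0.19427
  -P(3)·log₂(P(3)) = -(0.138)·log₂(0.138) = 0.39430
  -P(4)·log₂(P(4)) = -(0.2549)·log₂(0.2549) = 0.50266
  -P(5)·log₂(P(5)) = -(0.1612)·log₂(0.1612) = 0.42445
H(P) = 0.52837 + 0.19427 + 0.39430 + 0.50266 + 0.42445 = 2.04405 bits

log₂(5) = 2.32193 bits

D_KL(P||U) = 2.32193 - 2.04405 = 0.27788 ≈ 0.2779 bits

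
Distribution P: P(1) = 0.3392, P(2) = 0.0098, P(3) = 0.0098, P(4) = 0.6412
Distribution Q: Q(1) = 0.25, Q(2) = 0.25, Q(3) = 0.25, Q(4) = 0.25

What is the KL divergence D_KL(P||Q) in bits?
0.9290 bits

D_KL(P||Q) = Σ P(x) log₂(P(x)/Q(x))

Computing term by term:
  P(1)·log₂(P(1)/Q(1)) = 0.3392·log₂(0.3392/0.25) = 0.14932
  P(2)·log₂(P(2)/Q(2)) = 0.0098·log₂(0.0098/0.25) = -0.04580
  P(3)·log₂(P(3)/Q(3)) = 0.0098·log₂(0.0098/0.25) = -0.04580
  P(4)·log₂(P(4)/Q(4)) = 0.6412·log₂(0.6412/0.25) = 0.87129

D_KL(P||Q) = 0.14932 - 0.04580 - 0.04580 + 0.87129 = 0.92901 ≈ 0.9290 bits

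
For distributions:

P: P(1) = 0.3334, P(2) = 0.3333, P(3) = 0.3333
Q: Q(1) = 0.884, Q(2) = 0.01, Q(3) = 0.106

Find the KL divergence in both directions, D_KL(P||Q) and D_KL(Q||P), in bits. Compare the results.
D_KL(P||Q) = 1.7679 bits, D_KL(Q||P) = 1.0178 bits. D_KL(P||Q) is larger than D_KL(Q||P) by 0.7501 bits; the two directions differ.

D_KL(P||Q) = Σ P(x) log₂(P(x)/Q(x))

Computing term by term:
  P(1)·log₂(P(1)/Q(1)) = 0.3334·log₂(0.3334/0.884) = -0.46902
  P(2)·log₂(P(2)/Q(2)) = 0.3333·log₂(0.3333/0.01) = 1.68608
  P(3)·log₂(P(3)/Q(3)) = 0.3333·log₂(0.3333/0.106) = 0.55086

D_KL(P||Q) = -0.46902 + 1.68608 + 0.55086 = 1.76792 ≈ 1.7679 bits

D_KL(Q||P) = Σ Q(x) log₂(Q(x)/P(x))

Computing term by term:
  Q(1)·log₂(Q(1)/P(1)) = 0.884·log₂(0.884/0.3334) = 1.24360
  Q(2)·log₂(Q(2)/P(2)) = 0.01·log₂(0.01/0.3333) = -0.05059
  Q(3)·log₂(Q(3)/P(3)) = 0.106·log₂(0.106/0.3333) = -0.17519

D_KL(Q||P) = 1.24360 - 0.05059 - 0.17519 = 1.01782 ≈ 1.0178 bits

These are NOT equal (difference: 0.7501 bits). KL divergence is asymmetric: D_KL(P||Q) ≠ D_KL(Q||P) in general.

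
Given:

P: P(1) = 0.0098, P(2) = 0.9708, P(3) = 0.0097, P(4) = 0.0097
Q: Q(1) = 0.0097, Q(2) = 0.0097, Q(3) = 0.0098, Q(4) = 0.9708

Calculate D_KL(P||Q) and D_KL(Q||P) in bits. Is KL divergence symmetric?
D_KL(P||Q) = 6.3866 bits, D_KL(Q||P) = 6.3866 bits. The two values coincide for this particular pair, but no — KL divergence is not symmetric in general.

D_KL(P||Q) = Σ P(x) log₂(P(x)/Q(x))

Computing term by term:
  P(1)·log₂(P(1)/Q(1)) = 0.0098·log₂(0.0098/0.0097) = 0.00015
  P(2)·log₂(P(2)/Q(2)) = 0.9708·log₂(0.9708/0.0097) = 6.45101
  P(3)·log₂(P(3)/Q(3)) = 0.0097·log₂(0.0097/0.0098) = -0.00014
  P(4)·log₂(P(4)/Q(4)) = 0.0097·log₂(0.0097/0.9708) = -0.06446

D_KL(P||Q) = 0.00015 + 6.45101 - 0.00014 - 0.06446 = 6.38656 ≈ 6.3866 bits

D_KL(Q||P) = Σ Q(x) log₂(Q(x)/P(x))

Computing term by term:
  Q(1)·log₂(Q(1)/P(1)) = 0.0097·log₂(0.0097/0.0098) = -0.00014
  Q(2)·log₂(Q(2)/P(2)) = 0.0097·log₂(0.0097/0.9708) = -0.06446
  Q(3)·log₂(Q(3)/P(3)) = 0.0098·log₂(0.0098/0.0097) = 0.00015
  Q(4)·log₂(Q(4)/P(4)) = 0.9708·log₂(0.9708/0.0097) = 6.45101

D_KL(Q||P) = -0.00014 - 0.06446 + 0.00015 + 6.45101 = 6.38656 ≈ 6.3866 bits

These ARE equal here. Q is P with outcomes relabeled (Q(1) = P(3), Q(2) = P(4), Q(3) = P(1), Q(4) = P(2)) by a relabeling that is its own inverse, so the two sums contain exactly the same terms in a different order. This is a special case — KL divergence is not symmetric in general: D_KL(P||Q) ≠ D_KL(Q||P) for most P, Q.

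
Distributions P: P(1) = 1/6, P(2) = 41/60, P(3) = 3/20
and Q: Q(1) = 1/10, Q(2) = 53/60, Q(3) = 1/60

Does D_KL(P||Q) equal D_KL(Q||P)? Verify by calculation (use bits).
D_KL(P||Q) = 0.3452 bits, D_KL(Q||P) = 0.2006 bits. No — D_KL(P||Q) ≠ D_KL(Q||P) for this pair.

D_KL(P||Q) = Σ P(x) log₂(P(x)/Q(x))

Computing term by term:
  P(1)·log₂(P(1)/Q(1)) = (1/6)·log₂((1/6)/(1/10)) = 0.12283
  P(2)·log₂(P(2)/Q(2)) = (41/60)·log₂((41/60)/(53/60)) = -0.25309
  P(3)·log₂(P(3)/Q(3)) = (3/20)·log₂((3/20)/(1/60)) = 0.47549

D_KL(P||Q) = 0.12283 - 0.25309 + 0.47549 = 0.34523 ≈ 0.3452 bits

D_KL(Q||P) = Σ Q(x) log₂(Q(x)/P(x))

Computing term by term:
  Q(1)·log₂(Q(1)/P(1)) = (1/10)·log₂((1/10)/(1/6)) = -0.07370
  Q(2)·log₂(Q(2)/P(2)) = (53/60)·log₂((53/60)/(41/60)) = 0.32716
  Q(3)·log₂(Q(3)/P(3)) = (1/60)·log₂((1/60)/(3/20)) = -0.05283

D_KL(Q||P) = -0.07370 + 0.32716 - 0.05283 = 0.20063 ≈ 0.2006 bits

These are NOT equal (difference: 0.1446 bits). KL divergence is asymmetric: D_KL(P||Q) ≠ D_KL(Q||P) in general.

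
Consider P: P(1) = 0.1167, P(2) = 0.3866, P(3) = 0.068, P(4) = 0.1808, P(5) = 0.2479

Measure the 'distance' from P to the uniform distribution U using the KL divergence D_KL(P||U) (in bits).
0.2215 bits

U(i) = 1/5 for all i

D_KL(P||U) = Σ P(x) log₂(P(x) / (1/5))
           = Σ P(x) log₂(P(x)) + log₂(5)
           = log₂(5) - H(P)

H(P) = -Σ P(x) log₂(P(x)):
  -P(1)·log₂(P(1)) = -(0.1167)·log₂(0.1167) = 0.36167
  -P(2)·log₂(P(2)) = -(0.3866)·log₂(0.3866) = 0.53006
  -P(3)·log₂(P(3)) = -(0.068)·log₂(0.068) = 0.26373
  -P(4)·log₂(P(4)) = -(0.1808)·log₂(0.1808) = 0.44613
  -P(5)·log₂(P(5)) = -(0.2479)·log₂(0.2479) = 0.49882
H(P) = 0.36167 + 0.53006 + 0.26373 + 0.44613 + 0.49882 = 2.10041 bits

log₂(5) = 2.32193 bits

D_KL(P||U) = 2.32193 - 2.10041 = 0.22152 ≈ 0.2215 bits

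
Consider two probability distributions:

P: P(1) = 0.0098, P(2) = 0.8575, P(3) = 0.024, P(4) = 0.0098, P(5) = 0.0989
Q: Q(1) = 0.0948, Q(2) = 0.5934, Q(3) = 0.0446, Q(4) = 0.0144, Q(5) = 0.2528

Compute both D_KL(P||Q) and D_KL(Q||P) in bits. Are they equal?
D_KL(P||Q) = 0.2626 bits, D_KL(Q||P) = 0.3854 bits. No, they are not equal.

D_KL(P||Q) = Σ P(x) log₂(P(x)/Q(x))

Computing term by term:
  P(1)·log₂(P(1)/Q(1)) = 0.0098·log₂(0.0098/0.0948) = -0.03209
  P(2)·log₂(P(2)/Q(2)) = 0.8575·log₂(0.8575/0.5934) = 0.45545
  P(3)·log₂(P(3)/Q(3)) = 0.024·log₂(0.024/0.0446) = -0.02146
  P(4)·log₂(P(4)/Q(4)) = 0.0098·log₂(0.0098/0.0144) = -0.00544
  P(5)·log₂(P(5)/Q(5)) = 0.0989·log₂(0.0989/0.2528) = -0.13391

D_KL(P||Q) = -0.03209 + 0.45545 - 0.02146 - 0.00544 - 0.13391 = 0.26255 ≈ 0.2626 bits

D_KL(Q||P) = Σ Q(x) log₂(Q(x)/P(x))

Computing term by term:
  Q(1)·log₂(Q(1)/P(1)) = 0.0948·log₂(0.0948/0.0098) = 0.31038
  Q(2)·log₂(Q(2)/P(2)) = 0.5934·log₂(0.5934/0.8575) = -0.31517
  Q(3)·log₂(Q(3)/P(3)) = 0.0446·log₂(0.0446/0.024) = 0.03987
  Q(4)·log₂(Q(4)/P(4)) = 0.0144·log₂(0.0144/0.0098) = 0.00800
  Q(5)·log₂(Q(5)/P(5)) = 0.2528·log₂(0.2528/0.0989) = 0.34228

D_KL(Q||P) = 0.31038 - 0.31517 + 0.03987 + 0.00800 + 0.34228 = 0.38536 ≈ 0.3854 bits

These are NOT equal (difference: 0.1228 bits). KL divergence is asymmetric: D_KL(P||Q) ≠ D_KL(Q||P) in general.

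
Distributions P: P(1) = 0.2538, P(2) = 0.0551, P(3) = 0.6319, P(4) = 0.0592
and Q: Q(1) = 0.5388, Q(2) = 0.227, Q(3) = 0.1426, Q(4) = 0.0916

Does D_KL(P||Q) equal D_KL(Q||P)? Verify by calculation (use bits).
D_KL(P||Q) = 0.9317 bits, D_KL(Q||P) = 0.8003 bits. No — D_KL(P||Q) ≠ D_KL(Q||P) for this pair.

D_KL(P||Q) = Σ P(x) log₂(P(x)/Q(x))

Computing term by term:
  P(1)·log₂(P(1)/Q(1)) = 0.2538·log₂(0.2538/0.5388) = -0.27564
  P(2)·log₂(P(2)/Q(2)) = 0.0551·log₂(0.0551/0.227) = -0.11255
  P(3)·log₂(P(3)/Q(3)) = 0.6319·log₂(0.6319/0.1426) = 1.35715
  P(4)·log₂(P(4)/Q(4)) = 0.0592·log₂(0.0592/0.0916) = -0.03728

D_KL(P||Q) = -0.27564 - 0.11255 + 1.35715 - 0.03728 = 0.93168 ≈ 0.9317 bits

D_KL(Q||P) = Σ Q(x) log₂(Q(x)/P(x))

Computing term by term:
  Q(1)·log₂(Q(1)/P(1)) = 0.5388·log₂(0.5388/0.2538) = 0.58517
  Q(2)·log₂(Q(2)/P(2)) = 0.227·log₂(0.227/0.0551) = 0.46366
  Q(3)·log₂(Q(3)/P(3)) = 0.1426·log₂(0.1426/0.6319) = -0.30627
  Q(4)·log₂(Q(4)/P(4)) = 0.0916·log₂(0.0916/0.0592) = 0.05769

D_KL(Q||P) = 0.58517 + 0.46366 - 0.30627 + 0.05769 = 0.80025 ≈ 0.8003 bits

These are NOT equal (difference: 0.1314 bits). KL divergence is asymmetric: D_KL(P||Q) ≠ D_KL(Q||P) in general.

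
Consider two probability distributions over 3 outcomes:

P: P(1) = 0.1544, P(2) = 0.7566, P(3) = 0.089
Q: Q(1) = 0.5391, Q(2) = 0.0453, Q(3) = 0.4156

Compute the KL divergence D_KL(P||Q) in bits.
2.5969 bits

D_KL(P||Q) = Σ P(x) log₂(P(x)/Q(x))

Computing term by term:
  P(1)·log₂(P(1)/Q(1)) = 0.1544·log₂(0.1544/0.5391) = -0.27852
  P(2)·log₂(P(2)/Q(2)) = 0.7566·log₂(0.7566/0.0453) = 3.07327
  P(3)·log₂(P(3)/Q(3)) = 0.089·log₂(0.089/0.4156) = -0.19788

D_KL(P||Q) = -0.27852 + 3.07327 - 0.19788 = 2.59687 ≈ 2.5969 bits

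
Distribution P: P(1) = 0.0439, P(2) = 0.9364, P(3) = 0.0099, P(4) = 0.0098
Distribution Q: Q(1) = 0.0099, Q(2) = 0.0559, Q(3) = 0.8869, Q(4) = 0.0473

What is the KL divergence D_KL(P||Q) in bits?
3.8155 bits

D_KL(P||Q) = Σ P(x) log₂(P(x)/Q(x))

Computing term by term:
  P(1)·log₂(P(1)/Q(1)) = 0.0439·log₂(0.0439/0.0099) = 0.09433
  P(2)·log₂(P(2)/Q(2)) = 0.9364·log₂(0.9364/0.0559) = 3.80759
  P(3)·log₂(P(3)/Q(3)) = 0.0099·log₂(0.0099/0.8869) = -0.06420
  P(4)·log₂(P(4)/Q(4)) = 0.0098·log₂(0.0098/0.0473) = -0.02226

D_KL(P||Q) = 0.09433 + 3.80759 - 0.06420 - 0.02226 = 3.81546 ≈ 3.8155 bits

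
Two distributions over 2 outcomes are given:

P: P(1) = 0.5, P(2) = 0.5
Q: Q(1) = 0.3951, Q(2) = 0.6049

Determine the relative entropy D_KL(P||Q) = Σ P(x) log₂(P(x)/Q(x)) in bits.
0.0325 bits

D_KL(P||Q) = Σ P(x) log₂(P(x)/Q(x))

Computing term by term:
  P(1)·log₂(P(1)/Q(1)) = 0.5·log₂(0.5/0.3951) = 0.16986
  P(2)·log₂(P(2)/Q(2)) = 0.5·log₂(0.5/0.6049) = -0.13738

D_KL(P||Q) = 0.16986 - 0.13738 = 0.03248 ≈ 0.0325 bits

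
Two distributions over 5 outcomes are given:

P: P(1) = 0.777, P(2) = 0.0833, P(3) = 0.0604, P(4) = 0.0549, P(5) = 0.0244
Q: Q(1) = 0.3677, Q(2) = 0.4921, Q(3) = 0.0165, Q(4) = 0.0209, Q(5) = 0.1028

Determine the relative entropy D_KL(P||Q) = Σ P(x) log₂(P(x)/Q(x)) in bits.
0.7642 bits

D_KL(P||Q) = Σ P(x) log₂(P(x)/Q(x))

Computing term by term:
  P(1)·log₂(P(1)/Q(1)) = 0.777·log₂(0.777/0.3677) = 0.83868
  P(2)·log₂(P(2)/Q(2)) = 0.0833·log₂(0.0833/0.4921) = -0.21346
  P(3)·log₂(P(3)/Q(3)) = 0.0604·log₂(0.0604/0.0165) = 0.11307
  P(4)·log₂(P(4)/Q(4)) = 0.0549·log₂(0.0549/0.0209) = 0.07649
  P(5)·log₂(P(5)/Q(5)) = 0.0244·log₂(0.0244/0.1028) = -0.05063

D_KL(P||Q) = 0.83868 - 0.21346 + 0.11307 + 0.07649 - 0.05063 = 0.76415 ≈ 0.7642 bits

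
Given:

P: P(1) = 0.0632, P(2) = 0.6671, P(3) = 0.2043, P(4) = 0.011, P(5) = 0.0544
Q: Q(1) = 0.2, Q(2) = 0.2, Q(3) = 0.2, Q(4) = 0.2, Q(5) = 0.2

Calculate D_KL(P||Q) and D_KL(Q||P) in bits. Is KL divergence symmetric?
D_KL(P||Q) = 0.9124 bits, D_KL(Q||P) = 1.1912 bits. No, KL divergence is not symmetric.

D_KL(P||Q) = Σ P(x) log₂(P(x)/Q(x))

Computing term by term:
  P(1)·log₂(P(1)/Q(1)) = 0.0632·log₂(0.0632/0.2) = -0.10504
  P(2)·log₂(P(2)/Q(2)) = 0.6671·log₂(0.6671/0.2) = 1.15936
  P(3)·log₂(P(3)/Q(3)) = 0.2043·log₂(0.2043/0.2) = 0.00627
  P(4)·log₂(P(4)/Q(4)) = 0.011·log₂(0.011/0.2) = -0.04603
  P(5)·log₂(P(5)/Q(5)) = 0.0544·log₂(0.0544/0.2) = -0.10218

D_KL(P||Q) = -0.10504 + 1.15936 + 0.00627 - 0.04603 - 0.10218 = 0.91238 ≈ 0.9124 bits

D_KL(Q||P) = Σ Q(x) log₂(Q(x)/P(x))

Computing term by term:
  Q(1)·log₂(Q(1)/P(1)) = 0.2·log₂(0.2/0.0632) = 0.33240
  Q(2)·log₂(Q(2)/P(2)) = 0.2·log₂(0.2/0.6671) = -0.34758
  Q(3)·log₂(Q(3)/P(3)) = 0.2·log₂(0.2/0.2043) = -0.00614
  Q(4)·log₂(Q(4)/P(4)) = 0.2·log₂(0.2/0.011) = 0.83688
  Q(5)·log₂(Q(5)/P(5)) = 0.2·log₂(0.2/0.0544) = 0.37566

D_KL(Q||P) = 0.33240 - 0.34758 - 0.00614 + 0.83688 + 0.37566 = 1.19122 ≈ 1.1912 bits

These are NOT equal (difference: 0.2788 bits). KL divergence is asymmetric: D_KL(P||Q) ≠ D_KL(Q||P) in general.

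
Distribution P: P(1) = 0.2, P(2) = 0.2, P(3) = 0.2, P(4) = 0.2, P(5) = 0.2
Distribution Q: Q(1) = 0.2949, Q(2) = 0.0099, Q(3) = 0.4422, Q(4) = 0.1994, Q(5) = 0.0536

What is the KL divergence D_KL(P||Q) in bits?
0.9071 bits

D_KL(P||Q) = Σ P(x) log₂(P(x)/Q(x))

Computing term by term:
  P(1)·log₂(P(1)/Q(1)) = 0.2·log₂(0.2/0.2949) = -0.11205
  P(2)·log₂(P(2)/Q(2)) = 0.2·log₂(0.2/0.0099) = 0.86729
  P(3)·log₂(P(3)/Q(3)) = 0.2·log₂(0.2/0.4422) = -0.22894
  P(4)·log₂(P(4)/Q(4)) = 0.2·log₂(0.2/0.1994) = 0.00087
  P(5)·log₂(P(5)/Q(5)) = 0.2·log₂(0.2/0.0536) = 0.37994

D_KL(P||Q) = -0.11205 + 0.86729 - 0.22894 + 0.00087 + 0.37994 = 0.90711 ≈ 0.9071 bits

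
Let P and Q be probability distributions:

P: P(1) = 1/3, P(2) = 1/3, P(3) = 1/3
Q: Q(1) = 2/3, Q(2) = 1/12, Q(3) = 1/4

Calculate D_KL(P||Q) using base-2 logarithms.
0.4717 bits

D_KL(P||Q) = Σ P(x) log₂(P(x)/Q(x))

Computing term by term:
  P(1)·log₂(P(1)/Q(1)) = (1/3)·log₂((1/3)/(2/3)) = -0.33333
  P(2)·log₂(P(2)/Q(2)) = (1/3)·log₂((1/3)/(1/12)) = 0.66667
  P(3)·log₂(P(3)/Q(3)) = (1/3)·log₂((1/3)/(1/4)) = 0.13835

D_KL(P||Q) = -0.33333 + 0.66667 + 0.13835 = 0.47169 ≈ 0.4717 bits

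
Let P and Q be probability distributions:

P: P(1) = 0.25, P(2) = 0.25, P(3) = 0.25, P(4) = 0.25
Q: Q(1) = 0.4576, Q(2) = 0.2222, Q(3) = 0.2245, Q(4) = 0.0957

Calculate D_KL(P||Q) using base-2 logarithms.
0.2096 bits

D_KL(P||Q) = Σ P(x) log₂(P(x)/Q(x))

Computing term by term:
  P(1)·log₂(P(1)/Q(1)) = 0.25·log₂(0.25/0.4576) = -0.21804
  P(2)·log₂(P(2)/Q(2)) = 0.25·log₂(0.25/0.2222) = 0.04252
  P(3)·log₂(P(3)/Q(3)) = 0.25·log₂(0.25/0.2245) = 0.03880
  P(4)·log₂(P(4)/Q(4)) = 0.25·log₂(0.25/0.0957) = 0.34633

D_KL(P||Q) = -0.21804 + 0.04252 + 0.03880 + 0.34633 = 0.20961 ≈ 0.2096 bits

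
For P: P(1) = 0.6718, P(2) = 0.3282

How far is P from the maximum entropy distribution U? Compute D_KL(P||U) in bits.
0.0869 bits

U(i) = 1/2 for all i

D_KL(P||U) = Σ P(x) log₂(P(x) / (1/2))
           = Σ P(x) log₂(P(x)) + log₂(2)
           = log₂(2) - H(P)

H(P) = -Σ P(x) log₂(P(x)):
  -P(1)·log₂(P(1)) = -(0.6718)·log₂(0.6718) = 0.38554
  -P(2)·log₂(P(2)) = -(0.3282)·log₂(0.3282) = 0.52753
H(P) = 0.38554 + 0.52753 = 0.91307 bits

log₂(2) = 1.00000 bits

D_KL(P||U) = 1.00000 - 0.91307 = 0.08693 ≈ 0.0869 bits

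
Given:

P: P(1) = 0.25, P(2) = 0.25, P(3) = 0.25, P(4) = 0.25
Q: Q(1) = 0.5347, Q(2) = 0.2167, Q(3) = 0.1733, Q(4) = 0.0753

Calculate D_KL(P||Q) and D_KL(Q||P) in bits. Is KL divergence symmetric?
D_KL(P||Q) = 0.3423 bits, D_KL(Q||P) = 0.3198 bits. No, KL divergence is not symmetric.

D_KL(P||Q) = Σ P(x) log₂(P(x)/Q(x))

Computing term by term:
  P(1)·log₂(P(1)/Q(1)) = 0.25·log₂(0.25/0.5347) = -0.27420
  P(2)·log₂(P(2)/Q(2)) = 0.25·log₂(0.25/0.2167) = 0.05156
  P(3)·log₂(P(3)/Q(3)) = 0.25·log₂(0.25/0.1733) = 0.13216
  P(4)·log₂(P(4)/Q(4)) = 0.25·log₂(0.25/0.0753) = 0.43280

D_KL(P||Q) = -0.27420 + 0.05156 + 0.13216 + 0.43280 = 0.34232 ≈ 0.3423 bits

D_KL(Q||P) = Σ Q(x) log₂(Q(x)/P(x))

Computing term by term:
  Q(1)·log₂(Q(1)/P(1)) = 0.5347·log₂(0.5347/0.25) = 0.58646
  Q(2)·log₂(Q(2)/P(2)) = 0.2167·log₂(0.2167/0.25) = -0.04469
  Q(3)·log₂(Q(3)/P(3)) = 0.1733·log₂(0.1733/0.25) = -0.09162
  Q(4)·log₂(Q(4)/P(4)) = 0.0753·log₂(0.0753/0.25) = -0.13036

D_KL(Q||P) = 0.58646 - 0.04469 - 0.09162 - 0.13036 = 0.31979 ≈ 0.3198 bits

These are NOT equal (difference: 0.0225 bits). KL divergence is asymmetric: D_KL(P||Q) ≠ D_KL(Q||P) in general.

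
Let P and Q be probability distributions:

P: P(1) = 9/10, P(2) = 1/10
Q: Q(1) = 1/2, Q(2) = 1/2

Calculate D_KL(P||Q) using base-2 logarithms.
0.5310 bits

D_KL(P||Q) = Σ P(x) log₂(P(x)/Q(x))

Computing term by term:
  P(1)·log₂(P(1)/Q(1)) = (9/10)·log₂((9/10)/(1/2)) = 0.76320
  P(2)·log₂(P(2)/Q(2)) = (1/10)·log₂((1/10)/(1/2)) = -0.23219

D_KL(P||Q) = 0.76320 - 0.23219 = 0.53101 ≈ 0.5310 bits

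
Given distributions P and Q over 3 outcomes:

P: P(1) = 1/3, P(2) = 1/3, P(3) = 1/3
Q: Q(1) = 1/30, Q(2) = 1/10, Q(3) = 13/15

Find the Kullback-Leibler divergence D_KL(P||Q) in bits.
1.2268 bits

D_KL(P||Q) = Σ P(x) log₂(P(x)/Q(x))

Computing term by term:
  P(1)·log₂(P(1)/Q(1)) = (1/3)·log₂((1/3)/(1/30)) = 1.10731
  P(2)·log₂(P(2)/Q(2)) = (1/3)·log₂((1/3)/(1/10)) = 0.57899
  P(3)·log₂(P(3)/Q(3)) = (1/3)·log₂((1/3)/(13/15)) = -0.45950

D_KL(P||Q) = 1.10731 + 0.57899 - 0.45950 = 1.22680 ≈ 1.2268 bits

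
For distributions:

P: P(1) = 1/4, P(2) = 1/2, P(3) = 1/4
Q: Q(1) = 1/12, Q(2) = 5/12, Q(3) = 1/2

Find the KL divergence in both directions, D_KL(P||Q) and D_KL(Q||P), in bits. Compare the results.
D_KL(P||Q) = 0.2778 bits, D_KL(Q||P) = 0.2583 bits. D_KL(P||Q) is larger than D_KL(Q||P) by 0.0195 bits; the two directions differ.

D_KL(P||Q) = Σ P(x) log₂(P(x)/Q(x))

Computing term by term:
  P(1)·log₂(P(1)/Q(1)) = (1/4)·log₂((1/4)/(1/12)) = 0.39624
  P(2)·log₂(P(2)/Q(2)) = (1/2)·log₂((1/2)/(5/12)) = 0.13152
  P(3)·log₂(P(3)/Q(3)) = (1/4)·log₂((1/4)/(1/2)) = -0.25000

D_KL(P||Q) = 0.39624 + 0.13152 - 0.25000 = 0.27776 ≈ 0.2778 bits

D_KL(Q||P) = Σ Q(x) log₂(Q(x)/P(x))

Computing term by term:
  Q(1)·log₂(Q(1)/P(1)) = (1/12)·log₂((1/12)/(1/4)) = -0.13208
  Q(2)·log₂(Q(2)/P(2)) = (5/12)·log₂((5/12)/(1/2)) = -0.10960
  Q(3)·log₂(Q(3)/P(3)) = (1/2)·log₂((1/2)/(1/4)) = 0.50000

D_KL(Q||P) = -0.13208 - 0.10960 + 0.50000 = 0.25832 ≈ 0.2583 bits

These are NOT equal (difference: 0.0195 bits). KL divergence is asymmetric: D_KL(P||Q) ≠ D_KL(Q||P) in general.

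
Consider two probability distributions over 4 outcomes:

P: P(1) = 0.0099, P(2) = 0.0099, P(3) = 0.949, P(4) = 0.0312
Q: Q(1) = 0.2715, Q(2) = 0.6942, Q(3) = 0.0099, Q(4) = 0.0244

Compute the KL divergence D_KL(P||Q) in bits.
6.1502 bits

D_KL(P||Q) = Σ P(x) log₂(P(x)/Q(x))

Computing term by term:
  P(1)·log₂(P(1)/Q(1)) = 0.0099·log₂(0.0099/0.2715) = -0.04730
  P(2)·log₂(P(2)/Q(2)) = 0.0099·log₂(0.0099/0.6942) = -0.06070
  P(3)·log₂(P(3)/Q(3)) = 0.949·log₂(0.949/0.0099) = 6.24711
  P(4)·log₂(P(4)/Q(4)) = 0.0312·log₂(0.0312/0.0244) = 0.01107

D_KL(P||Q) = -0.04730 - 0.06070 + 6.24711 + 0.01107 = 6.15018 ≈ 6.1502 bits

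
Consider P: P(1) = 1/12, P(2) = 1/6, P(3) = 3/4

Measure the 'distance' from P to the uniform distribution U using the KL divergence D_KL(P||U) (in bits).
0.5441 bits

U(i) = 1/3 for all i

D_KL(P||U) = Σ P(x) log₂(P(x) / (1/3))
           = Σ P(x) log₂(P(x)) + log₂(3)
           = log₂(3) - H(P)

H(P) = -Σ P(x) log₂(P(x)):
  -P(1)·log₂(P(1)) = -(1/12)·log₂(1/12) = 0.29875
  -P(2)·log₂(P(2)) = -(1/6)·log₂(1/6) = 0.43083
  -P(3)·log₂(P(3)) = -(3/4)·log₂(3/4) = 0.31128
H(P) = 0.29875 + 0.43083 + 0.31128 = 1.04086 bits

log₂(3) = 1.58496 bits

D_KL(P||U) = 1.58496 - 1.04086 = 0.54410 ≈ 0.5441 bits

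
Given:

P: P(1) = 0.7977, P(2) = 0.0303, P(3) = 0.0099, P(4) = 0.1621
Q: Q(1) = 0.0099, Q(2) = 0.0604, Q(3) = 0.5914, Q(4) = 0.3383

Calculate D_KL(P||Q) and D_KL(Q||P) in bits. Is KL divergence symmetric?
D_KL(P||Q) = 4.7906 bits, D_KL(Q||P) = 3.8461 bits. No, KL divergence is not symmetric.

D_KL(P||Q) = Σ P(x) log₂(P(x)/Q(x))

Computing term by term:
  P(1)·log₂(P(1)/Q(1)) = 0.7977·log₂(0.7977/0.0099) = 5.05125
  P(2)·log₂(P(2)/Q(2)) = 0.0303·log₂(0.0303/0.0604) = -0.03016
  P(3)·log₂(P(3)/Q(3)) = 0.0099·log₂(0.0099/0.5914) = -0.05842
  P(4)·log₂(P(4)/Q(4)) = 0.1621·log₂(0.1621/0.3383) = -0.17206

D_KL(P||Q) = 5.05125 - 0.03016 - 0.05842 - 0.17206 = 4.79061 ≈ 4.7906 bits

D_KL(Q||P) = Σ Q(x) log₂(Q(x)/P(x))

Computing term by term:
  Q(1)·log₂(Q(1)/P(1)) = 0.0099·log₂(0.0099/0.7977) = -0.06269
  Q(2)·log₂(Q(2)/P(2)) = 0.0604·log₂(0.0604/0.0303) = 0.06011
  Q(3)·log₂(Q(3)/P(3)) = 0.5914·log₂(0.5914/0.0099) = 3.48959
  Q(4)·log₂(Q(4)/P(4)) = 0.3383·log₂(0.3383/0.1621) = 0.35908

D_KL(Q||P) = -0.06269 + 0.06011 + 3.48959 + 0.35908 = 3.84609 ≈ 3.8461 bits

These are NOT equal (difference: 0.9445 bits). KL divergence is asymmetric: D_KL(P||Q) ≠ D_KL(Q||P) in general.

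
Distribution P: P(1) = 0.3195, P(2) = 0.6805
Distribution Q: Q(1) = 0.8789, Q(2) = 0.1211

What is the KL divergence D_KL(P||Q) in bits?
1.2283 bits

D_KL(P||Q) = Σ P(x) log₂(P(x)/Q(x))

Computing term by term:
  P(1)·log₂(P(1)/Q(1)) = 0.3195·log₂(0.3195/0.8789) = -0.46643
  P(2)·log₂(P(2)/Q(2)) = 0.6805·log₂(0.6805/0.1211) = 1.69471

D_KL(P||Q) = -0.46643 + 1.69471 = 1.22828 ≈ 1.2283 bits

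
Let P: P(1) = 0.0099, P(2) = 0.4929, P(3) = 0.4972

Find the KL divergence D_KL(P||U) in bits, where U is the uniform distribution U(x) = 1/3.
0.5147 bits

U(i) = 1/3 for all i

D_KL(P||U) = Σ P(x) log₂(P(x) / (1/3))
           = Σ P(x) log₂(P(x)) + log₂(3)
           = log₂(3) - H(P)

H(P) = -Σ P(x) log₂(P(x)):
  -P(1)·log₂(P(1)) = -(0.0099)·log₂(0.0099) = 0.06592
  -P(2)·log₂(P(2)) = -(0.4929)·log₂(0.4929) = 0.50307
  -P(3)·log₂(P(3)) = -(0.4972)·log₂(0.4972) = 0.50123
H(P) = 0.06592 + 0.50307 + 0.50123 = 1.07022 bits

log₂(3) = 1.58496 bits

D_KL(P||U) = 1.58496 - 1.07022 = 0.51474 ≈ 0.5147 bits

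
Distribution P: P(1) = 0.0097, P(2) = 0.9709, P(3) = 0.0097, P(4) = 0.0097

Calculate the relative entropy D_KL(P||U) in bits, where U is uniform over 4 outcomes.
1.7640 bits

U(i) = 1/4 for all i

D_KL(P||U) = Σ P(x) log₂(P(x) / (1/4))
           = Σ P(x) log₂(P(x)) + log₂(4)
           = log₂(4) - H(P)

H(P) = -Σ P(x) log₂(P(x)):
  -P(1)·log₂(P(1)) = -(0.0097)·log₂(0.0097) = 0.06487
  -P(2)·log₂(P(2)) = -(0.9709)·log₂(0.9709) = 0.04137
  -P(3)·log₂(P(3)) = -(0.0097)·log₂(0.0097) = 0.06487
  -P(4)·log₂(P(4)) = -(0.0097)·log₂(0.0097) = 0.06487
H(P) = 0.06487 + 0.04137 + 0.06487 + 0.06487 = 0.23598 bits

log₂(4) = 2.00000 bits

D_KL(P||U) = 2.00000 - 0.23598 = 1.76402 ≈ 1.7640 bits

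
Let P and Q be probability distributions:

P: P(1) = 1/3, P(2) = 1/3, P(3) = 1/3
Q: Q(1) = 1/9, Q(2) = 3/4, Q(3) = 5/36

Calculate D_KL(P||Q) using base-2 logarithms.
0.5594 bits

D_KL(P||Q) = Σ P(x) log₂(P(x)/Q(x))

Computing term by term:
  P(1)·log₂(P(1)/Q(1)) = (1/3)·log₂((1/3)/(1/9)) = 0.52832
  P(2)·log₂(P(2)/Q(2)) = (1/3)·log₂((1/3)/(3/4)) = -0.38998
  P(3)·log₂(P(3)/Q(3)) = (1/3)·log₂((1/3)/(5/36)) = 0.42101

D_KL(P||Q) = 0.52832 - 0.38998 + 0.42101 = 0.55935 ≈ 0.5594 bits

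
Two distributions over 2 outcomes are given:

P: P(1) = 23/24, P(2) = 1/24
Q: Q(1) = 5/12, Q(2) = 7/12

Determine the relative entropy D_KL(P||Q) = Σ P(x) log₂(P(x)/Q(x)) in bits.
0.9929 bits

D_KL(P||Q) = Σ P(x) log₂(P(x)/Q(x))

Computing term by term:
  P(1)·log₂(P(1)/Q(1)) = (23/24)·log₂((23/24)/(5/12)) = 1.15157
  P(2)·log₂(P(2)/Q(2)) = (1/24)·log₂((1/24)/(7/12)) = -0.15864

D_KL(P||Q) = 1.15157 - 0.15864 = 0.99293 ≈ 0.9929 bits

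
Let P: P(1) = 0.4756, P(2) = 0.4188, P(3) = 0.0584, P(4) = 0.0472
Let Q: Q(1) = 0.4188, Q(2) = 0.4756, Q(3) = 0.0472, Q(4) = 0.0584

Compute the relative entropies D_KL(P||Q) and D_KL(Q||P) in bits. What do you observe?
D_KL(P||Q) = 0.0139 bits, D_KL(Q||P) = 0.0139 bits. The two directions give the same value here, because Q is a self-inverse relabeling of P; in general KL divergence is asymmetric.

D_KL(P||Q) = Σ P(x) log₂(P(x)/Q(x))

Computing term by term:
  P(1)·log₂(P(1)/Q(1)) = 0.4756·log₂(0.4756/0.4188) = 0.08727
  P(2)·log₂(P(2)/Q(2)) = 0.4188·log₂(0.4188/0.4756) = -0.07684
  P(3)·log₂(P(3)/Q(3)) = 0.0584·log₂(0.0584/0.0472) = 0.01794
  P(4)·log₂(P(4)/Q(4)) = 0.0472·log₂(0.0472/0.0584) = -0.01450

D_KL(P||Q) = 0.08727 - 0.07684 + 0.01794 - 0.01450 = 0.01387 ≈ 0.0139 bits

D_KL(Q||P) = Σ Q(x) log₂(Q(x)/P(x))

Computing term by term:
  Q(1)·log₂(Q(1)/P(1)) = 0.4188·log₂(0.4188/0.4756) = -0.07684
  Q(2)·log₂(Q(2)/P(2)) = 0.4756·log₂(0.4756/0.4188) = 0.08727
  Q(3)·log₂(Q(3)/P(3)) = 0.0472·log₂(0.0472/0.0584) = -0.01450
  Q(4)·log₂(Q(4)/P(4)) = 0.0584·log₂(0.0584/0.0472) = 0.01794

D_KL(Q||P) = -0.07684 + 0.08727 - 0.01450 + 0.01794 = 0.01387 ≈ 0.0139 bits

These ARE equal here. Q is P with outcomes relabeled (Q(1) = P(2), Q(2) = P(1), Q(3) = P(4), Q(4) = P(3)) by a relabeling that is its own inverse, so the two sums contain exactly the same terms in a different order. This is a special case — KL divergence is not symmetric in general: D_KL(P||Q) ≠ D_KL(Q||P) for most P, Q.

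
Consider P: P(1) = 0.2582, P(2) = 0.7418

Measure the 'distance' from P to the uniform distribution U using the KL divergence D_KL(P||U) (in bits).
0.1760 bits

U(i) = 1/2 for all i

D_KL(P||U) = Σ P(x) log₂(P(x) / (1/2))
           = Σ P(x) log₂(P(x)) + log₂(2)
           = log₂(2) - H(P)

H(P) = -Σ P(x) log₂(P(x)):
  -P(1)·log₂(P(1)) = -(0.2582)·log₂(0.2582) = 0.50438
  -P(2)·log₂(P(2)) = -(0.7418)·log₂(0.7418) = 0.31964
H(P) = 0.50438 + 0.31964 = 0.82402 bits

log₂(2) = 1.00000 bits

D_KL(P||U) = 1.00000 - 0.82402 = 0.17598 ≈ 0.1760 bits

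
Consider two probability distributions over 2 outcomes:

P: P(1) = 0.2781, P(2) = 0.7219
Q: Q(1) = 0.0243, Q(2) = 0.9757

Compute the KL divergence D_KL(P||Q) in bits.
0.6642 bits

D_KL(P||Q) = Σ P(x) log₂(P(x)/Q(x))

Computing term by term:
  P(1)·log₂(P(1)/Q(1)) = 0.2781·log₂(0.2781/0.0243) = 0.97796
  P(2)·log₂(P(2)/Q(2)) = 0.7219·log₂(0.7219/0.9757) = -0.31377

D_KL(P||Q) = 0.97796 - 0.31377 = 0.66419 ≈ 0.6642 bits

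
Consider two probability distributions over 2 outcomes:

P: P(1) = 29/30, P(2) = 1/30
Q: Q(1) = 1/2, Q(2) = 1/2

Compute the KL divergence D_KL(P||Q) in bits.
0.7892 bits

D_KL(P||Q) = Σ P(x) log₂(P(x)/Q(x))

Computing term by term:
  P(1)·log₂(P(1)/Q(1)) = (29/30)·log₂((29/30)/(1/2)) = 0.91939
  P(2)·log₂(P(2)/Q(2)) = (1/30)·log₂((1/30)/(1/2)) = -0.13023

D_KL(P||Q) = 0.91939 - 0.13023 = 0.78916 ≈ 0.7892 bits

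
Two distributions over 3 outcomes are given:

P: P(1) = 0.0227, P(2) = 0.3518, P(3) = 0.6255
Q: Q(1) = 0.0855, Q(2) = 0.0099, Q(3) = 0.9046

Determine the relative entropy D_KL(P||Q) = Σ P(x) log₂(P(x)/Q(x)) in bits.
1.4358 bits

D_KL(P||Q) = Σ P(x) log₂(P(x)/Q(x))

Computing term by term:
  P(1)·log₂(P(1)/Q(1)) = 0.0227·log₂(0.0227/0.0855) = -0.04343
  P(2)·log₂(P(2)/Q(2)) = 0.3518·log₂(0.3518/0.0099) = 1.81219
  P(3)·log₂(P(3)/Q(3)) = 0.6255·log₂(0.6255/0.9046) = -0.33293

D_KL(P||Q) = -0.04343 + 1.81219 - 0.33293 = 1.43583 ≈ 1.4358 bits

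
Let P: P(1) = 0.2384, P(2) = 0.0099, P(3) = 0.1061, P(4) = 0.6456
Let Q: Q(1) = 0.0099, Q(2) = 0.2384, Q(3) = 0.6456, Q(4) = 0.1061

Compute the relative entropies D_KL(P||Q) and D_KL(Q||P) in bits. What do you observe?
D_KL(P||Q) = 2.4543 bits, D_KL(Q||P) = 2.4543 bits. The two directions give the same value here, because Q is a self-inverse relabeling of P; in general KL divergence is asymmetric.

D_KL(P||Q) = Σ P(x) log₂(P(x)/Q(x))

Computing term by term:
  P(1)·log₂(P(1)/Q(1)) = 0.2384·log₂(0.2384/0.0099) = 1.09421
  P(2)·log₂(P(2)/Q(2)) = 0.0099·log₂(0.0099/0.2384) = -0.04544
  P(3)·log₂(P(3)/Q(3)) = 0.1061·log₂(0.1061/0.6456) = -0.27641
  P(4)·log₂(P(4)/Q(4)) = 0.6456·log₂(0.6456/0.1061) = 1.68193

D_KL(P||Q) = 1.09421 - 0.04544 - 0.27641 + 1.68193 = 2.45429 ≈ 2.4543 bits

D_KL(Q||P) = Σ Q(x) log₂(Q(x)/P(x))

Computing term by term:
  Q(1)·log₂(Q(1)/P(1)) = 0.0099·log₂(0.0099/0.2384) = -0.04544
  Q(2)·log₂(Q(2)/P(2)) = 0.2384·log₂(0.2384/0.0099) = 1.09421
  Q(3)·log₂(Q(3)/P(3)) = 0.6456·log₂(0.6456/0.1061) = 1.68193
  Q(4)·log₂(Q(4)/P(4)) = 0.1061·log₂(0.1061/0.6456) = -0.27641

D_KL(Q||P) = -0.04544 + 1.09421 + 1.68193 - 0.27641 = 2.45429 ≈ 2.4543 bits

These ARE equal here. Q is P with outcomes relabeled (Q(1) = P(2), Q(2) = P(1), Q(3) = P(4), Q(4) = P(3)) by a relabeling that is its own inverse, so the two sums contain exactly the same terms in a different order. This is a special case — KL divergence is not symmetric in general: D_KL(P||Q) ≠ D_KL(Q||P) for most P, Q.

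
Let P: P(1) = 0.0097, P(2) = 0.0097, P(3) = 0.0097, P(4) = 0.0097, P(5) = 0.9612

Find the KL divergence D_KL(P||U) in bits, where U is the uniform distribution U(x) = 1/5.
2.0076 bits

U(i) = 1/5 for all i

D_KL(P||U) = Σ P(x) log₂(P(x) / (1/5))
           = Σ P(x) log₂(P(x)) + log₂(5)
           = log₂(5) - H(P)

H(P) = -Σ P(x) log₂(P(x)):
  -P(1)·log₂(P(1)) = -(0.0097)·log₂(0.0097) = 0.06487
  -P(2)·log₂(P(2)) = -(0.0097)·log₂(0.0097) = 0.06487
  -P(3)·log₂(P(3)) = -(0.0097)·log₂(0.0097) = 0.06487
  -P(4)·log₂(P(4)) = -(0.0097)·log₂(0.0097) = 0.06487
  -P(5)·log₂(P(5)) = -(0.9612)·log₂(0.9612) = 0.05488
H(P) = 0.06487 + 0.06487 + 0.06487 + 0.06487 + 0.05488 = 0.31436 bits

log₂(5) = 2.32193 bits

D_KL(P||U) = 2.32193 - 0.31436 = 2.00757 ≈ 2.0076 bits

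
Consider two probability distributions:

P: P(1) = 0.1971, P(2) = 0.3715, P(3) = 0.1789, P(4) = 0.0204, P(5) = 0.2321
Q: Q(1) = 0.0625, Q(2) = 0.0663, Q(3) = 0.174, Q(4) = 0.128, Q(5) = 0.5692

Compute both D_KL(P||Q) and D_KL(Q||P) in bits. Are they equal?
D_KL(P||Q) = 0.9030 bits, D_KL(Q||P) = 0.8004 bits. No, they are not equal.

D_KL(P||Q) = Σ P(x) log₂(P(x)/Q(x))

Computing term by term:
  P(1)·log₂(P(1)/Q(1)) = 0.1971·log₂(0.1971/0.0625) = 0.32659
  P(2)·log₂(P(2)/Q(2)) = 0.3715·log₂(0.3715/0.0663) = 0.92365
  P(3)·log₂(P(3)/Q(3)) = 0.1789·log₂(0.1789/0.174) = 0.00717
  P(4)·log₂(P(4)/Q(4)) = 0.0204·log₂(0.0204/0.128) = -0.05405
  P(5)·log₂(P(5)/Q(5)) = 0.2321·log₂(0.2321/0.5692) = -0.30038

D_KL(P||Q) = 0.32659 + 0.92365 + 0.00717 - 0.05405 - 0.30038 = 0.90298 ≈ 0.9030 bits

D_KL(Q||P) = Σ Q(x) log₂(Q(x)/P(x))

Computing term by term:
  Q(1)·log₂(Q(1)/P(1)) = 0.0625·log₂(0.0625/0.1971) = -0.10356
  Q(2)·log₂(Q(2)/P(2)) = 0.0663·log₂(0.0663/0.3715) = -0.16484
  Q(3)·log₂(Q(3)/P(3)) = 0.174·log₂(0.174/0.1789) = -0.00697
  Q(4)·log₂(Q(4)/P(4)) = 0.128·log₂(0.128/0.0204) = 0.33914
  Q(5)·log₂(Q(5)/P(5)) = 0.5692·log₂(0.5692/0.2321) = 0.73665

D_KL(Q||P) = -0.10356 - 0.16484 - 0.00697 + 0.33914 + 0.73665 = 0.80042 ≈ 0.8004 bits

These are NOT equal (difference: 0.1026 bits). KL divergence is asymmetric: D_KL(P||Q) ≠ D_KL(Q||P) in general.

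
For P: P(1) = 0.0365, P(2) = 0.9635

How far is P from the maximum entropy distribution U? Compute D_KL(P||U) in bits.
0.7740 bits

U(i) = 1/2 for all i

D_KL(P||U) = Σ P(x) log₂(P(x) / (1/2))
           = Σ P(x) log₂(P(x)) + log₂(2)
           = log₂(2) - H(P)

H(P) = -Σ P(x) log₂(P(x)):
  -P(1)·log₂(P(1)) = -(0.0365)·log₂(0.0365) = 0.17432
  -P(2)·log₂(P(2)) = -(0.9635)·log₂(0.9635) = 0.05169
H(P) = 0.17432 + 0.05169 = 0.22601 bits

log₂(2) = 1.00000 bits

D_KL(P||U) = 1.00000 - 0.22601 = 0.77399 ≈ 0.7740 bits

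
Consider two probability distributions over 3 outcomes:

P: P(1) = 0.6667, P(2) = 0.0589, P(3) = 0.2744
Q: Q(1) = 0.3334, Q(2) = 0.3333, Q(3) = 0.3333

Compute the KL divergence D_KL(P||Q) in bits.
0.4423 bits

D_KL(P||Q) = Σ P(x) log₂(P(x)/Q(x))

Computing term by term:
  P(1)·log₂(P(1)/Q(1)) = 0.6667·log₂(0.6667/0.3334) = 0.66656
  P(2)·log₂(P(2)/Q(2)) = 0.0589·log₂(0.0589/0.3333) = -0.14728
  P(3)·log₂(P(3)/Q(3)) = 0.2744·log₂(0.2744/0.3333) = -0.07698

D_KL(P||Q) = 0.66656 - 0.14728 - 0.07698 = 0.44230 ≈ 0.4423 bits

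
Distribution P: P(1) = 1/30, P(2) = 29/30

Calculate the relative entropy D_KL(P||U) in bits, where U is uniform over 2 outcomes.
0.7892 bits

U(i) = 1/2 for all i

D_KL(P||U) = Σ P(x) log₂(P(x) / (1/2))
           = Σ P(x) log₂(P(x)) + log₂(2)
           = log₂(2) - H(P)

H(P) = -Σ P(x) log₂(P(x)):
  -P(1)·log₂(P(1)) = -(1/30)·log₂(1/30) = 0.16356
  -P(2)·log₂(P(2)) = -(29/30)·log₂(29/30) = 0.04728
H(P) = 0.16356 + 0.04728 = 0.21084 bits

log₂(2) = 1.00000 bits

D_KL(P||U) = 1.00000 - 0.21084 = 0.78916 ≈ 0.7892 bits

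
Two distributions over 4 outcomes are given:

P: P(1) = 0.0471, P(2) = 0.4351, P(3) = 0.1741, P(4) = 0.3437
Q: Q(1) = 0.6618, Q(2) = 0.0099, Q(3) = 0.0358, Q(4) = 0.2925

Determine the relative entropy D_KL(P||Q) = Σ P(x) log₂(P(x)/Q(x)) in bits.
2.6724 bits

D_KL(P||Q) = Σ P(x) log₂(P(x)/Q(x))

Computing term by term:
  P(1)·log₂(P(1)/Q(1)) = 0.0471·log₂(0.0471/0.6618) = -0.17957
  P(2)·log₂(P(2)/Q(2)) = 0.4351·log₂(0.4351/0.0099) = 2.37468
  P(3)·log₂(P(3)/Q(3)) = 0.1741·log₂(0.1741/0.0358) = 0.39728
  P(4)·log₂(P(4)/Q(4)) = 0.3437·log₂(0.3437/0.2925) = 0.07998

D_KL(P||Q) = -0.17957 + 2.37468 + 0.39728 + 0.07998 = 2.67237 ≈ 2.6724 bits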